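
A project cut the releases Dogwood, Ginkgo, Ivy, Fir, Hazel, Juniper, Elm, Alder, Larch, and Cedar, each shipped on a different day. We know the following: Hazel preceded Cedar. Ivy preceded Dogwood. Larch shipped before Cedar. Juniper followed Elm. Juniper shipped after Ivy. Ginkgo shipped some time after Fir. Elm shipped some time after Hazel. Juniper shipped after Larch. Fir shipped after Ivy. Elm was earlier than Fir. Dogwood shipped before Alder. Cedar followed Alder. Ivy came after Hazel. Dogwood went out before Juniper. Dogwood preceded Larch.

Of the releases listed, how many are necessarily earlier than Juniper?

5

Directly stated before Juniper: Dogwood, Elm, Ivy, and Larch.
Hazel reaches Juniper via Hazel → Ivy → Juniper.
That's Dogwood, Elm, Hazel, Ivy, and Larch — 5 in all.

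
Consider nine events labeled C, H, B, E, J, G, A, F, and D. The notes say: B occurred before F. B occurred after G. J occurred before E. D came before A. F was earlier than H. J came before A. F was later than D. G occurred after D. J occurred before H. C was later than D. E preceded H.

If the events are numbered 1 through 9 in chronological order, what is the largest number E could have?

E must come before H — 1 event forced after it.
Everything else can be placed before E in some valid order, so E can sit as late as position 9 − 1 = 8.

8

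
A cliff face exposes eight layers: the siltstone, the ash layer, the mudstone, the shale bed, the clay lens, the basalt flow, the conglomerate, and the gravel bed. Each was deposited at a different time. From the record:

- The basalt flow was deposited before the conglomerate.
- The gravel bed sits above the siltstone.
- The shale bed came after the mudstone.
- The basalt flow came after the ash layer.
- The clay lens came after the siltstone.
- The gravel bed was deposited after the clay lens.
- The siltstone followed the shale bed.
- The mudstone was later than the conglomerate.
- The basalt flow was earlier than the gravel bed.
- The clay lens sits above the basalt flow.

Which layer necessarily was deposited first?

The ash layer has a chain of constraints placing it before every other layer, so the ash layer must be first.

the ash layer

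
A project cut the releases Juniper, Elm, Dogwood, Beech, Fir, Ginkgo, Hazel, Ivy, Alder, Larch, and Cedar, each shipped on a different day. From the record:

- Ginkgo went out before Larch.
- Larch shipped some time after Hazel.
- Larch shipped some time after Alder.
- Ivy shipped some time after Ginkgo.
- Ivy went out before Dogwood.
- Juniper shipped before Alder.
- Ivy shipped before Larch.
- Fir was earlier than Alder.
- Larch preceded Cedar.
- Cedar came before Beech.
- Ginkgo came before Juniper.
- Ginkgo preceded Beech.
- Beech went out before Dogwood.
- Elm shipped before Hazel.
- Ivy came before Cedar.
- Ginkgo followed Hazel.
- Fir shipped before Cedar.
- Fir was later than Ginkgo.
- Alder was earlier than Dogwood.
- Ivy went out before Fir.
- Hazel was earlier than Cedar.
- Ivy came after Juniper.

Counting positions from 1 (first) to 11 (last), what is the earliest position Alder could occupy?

7

Elm, Fir, Ginkgo, Hazel, Ivy, and Juniper must all come before Alder — 6 forced predecessors.
Nothing else is forced ahead of Alder, so its earliest slot is position 6 + 1 = 7.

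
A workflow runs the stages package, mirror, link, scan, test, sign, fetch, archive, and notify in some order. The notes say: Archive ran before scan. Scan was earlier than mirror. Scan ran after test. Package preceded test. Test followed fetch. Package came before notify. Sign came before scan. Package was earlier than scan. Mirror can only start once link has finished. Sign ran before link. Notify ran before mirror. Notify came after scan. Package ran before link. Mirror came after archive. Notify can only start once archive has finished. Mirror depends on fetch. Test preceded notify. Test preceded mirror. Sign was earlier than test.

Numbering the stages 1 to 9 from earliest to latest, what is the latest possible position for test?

Test must come before mirror, notify, and scan — 3 stages forced after it.
Everything else can be placed before test in some valid order, so test can sit as late as position 9 − 3 = 6.

6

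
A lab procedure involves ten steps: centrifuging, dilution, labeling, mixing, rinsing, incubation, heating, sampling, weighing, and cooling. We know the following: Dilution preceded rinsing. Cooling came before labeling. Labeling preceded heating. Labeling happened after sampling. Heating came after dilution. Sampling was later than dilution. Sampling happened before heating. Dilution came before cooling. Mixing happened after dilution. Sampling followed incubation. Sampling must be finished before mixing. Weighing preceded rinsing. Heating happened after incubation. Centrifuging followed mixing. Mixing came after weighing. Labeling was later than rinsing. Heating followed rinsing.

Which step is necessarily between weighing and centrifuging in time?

mixing

Tracing the constraints gives weighing → mixing → centrifuging, so mixing sits after weighing and before centrifuging.
No other step is forced both after weighing and before centrifuging.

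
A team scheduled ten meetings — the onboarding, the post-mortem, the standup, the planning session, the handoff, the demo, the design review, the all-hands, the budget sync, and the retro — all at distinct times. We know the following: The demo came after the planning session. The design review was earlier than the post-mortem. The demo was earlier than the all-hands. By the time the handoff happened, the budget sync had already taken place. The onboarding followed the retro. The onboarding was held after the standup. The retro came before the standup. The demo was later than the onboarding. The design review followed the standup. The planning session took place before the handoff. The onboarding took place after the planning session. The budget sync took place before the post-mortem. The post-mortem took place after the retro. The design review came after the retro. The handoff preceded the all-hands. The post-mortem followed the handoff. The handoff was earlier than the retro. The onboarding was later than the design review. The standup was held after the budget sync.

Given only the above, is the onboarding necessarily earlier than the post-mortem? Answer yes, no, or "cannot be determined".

No chain of stated constraints runs from the onboarding to the post-mortem, and none runs from the post-mortem to the onboarding either.
So the relative order of the onboarding and the post-mortem is not fixed by the given facts.

cannot be determined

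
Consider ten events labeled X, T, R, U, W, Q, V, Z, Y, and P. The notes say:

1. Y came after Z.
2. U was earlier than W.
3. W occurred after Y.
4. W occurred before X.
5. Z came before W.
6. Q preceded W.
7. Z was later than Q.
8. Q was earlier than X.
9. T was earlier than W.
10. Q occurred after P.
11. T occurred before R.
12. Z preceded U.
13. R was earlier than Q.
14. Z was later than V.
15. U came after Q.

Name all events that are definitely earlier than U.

Directly stated before U: Q and Z.
P reaches U via P → Q → U.
R reaches U via R → Q → U.
T reaches U via T → R → Q → U.
Likewise V reaches U by chaining the stated constraints.
No chain forces Y (or any of the others) ahead of U.

P, Q, R, T, V, Z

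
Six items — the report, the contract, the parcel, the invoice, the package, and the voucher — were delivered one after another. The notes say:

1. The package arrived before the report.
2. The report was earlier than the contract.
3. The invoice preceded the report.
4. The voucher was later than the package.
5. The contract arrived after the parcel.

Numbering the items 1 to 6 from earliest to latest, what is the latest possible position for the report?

The report must come before the contract — 1 item forced after it.
Everything else can be placed before the report in some valid order, so the report can sit as late as position 6 − 1 = 5.

5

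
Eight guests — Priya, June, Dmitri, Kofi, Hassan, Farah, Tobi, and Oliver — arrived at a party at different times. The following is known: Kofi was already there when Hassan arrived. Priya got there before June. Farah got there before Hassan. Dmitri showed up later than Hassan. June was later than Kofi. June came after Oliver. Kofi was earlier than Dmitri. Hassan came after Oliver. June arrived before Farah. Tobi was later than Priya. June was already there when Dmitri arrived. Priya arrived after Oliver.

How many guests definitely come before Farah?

4

Directly stated before Farah: June.
Kofi reaches Farah via Kofi → June → Farah.
Oliver reaches Farah via Oliver → June → Farah.
Priya reaches Farah via Priya → June → Farah.
No chain forces Tobi (or any of the others) ahead of Farah.
That's June, Kofi, Oliver, and Priya — 4 in all.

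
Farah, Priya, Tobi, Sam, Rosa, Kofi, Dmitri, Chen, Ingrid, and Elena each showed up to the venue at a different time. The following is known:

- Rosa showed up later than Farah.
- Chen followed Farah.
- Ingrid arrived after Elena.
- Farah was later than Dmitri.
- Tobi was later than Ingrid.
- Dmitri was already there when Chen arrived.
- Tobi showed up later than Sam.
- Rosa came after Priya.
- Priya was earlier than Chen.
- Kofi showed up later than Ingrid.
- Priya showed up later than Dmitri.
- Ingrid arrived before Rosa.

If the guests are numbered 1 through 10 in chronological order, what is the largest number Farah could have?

Farah must come before Chen and Rosa — 2 guests forced after them.
Everything else can be placed before Farah in some valid order, so Farah can sit as late as position 10 − 2 = 8.

8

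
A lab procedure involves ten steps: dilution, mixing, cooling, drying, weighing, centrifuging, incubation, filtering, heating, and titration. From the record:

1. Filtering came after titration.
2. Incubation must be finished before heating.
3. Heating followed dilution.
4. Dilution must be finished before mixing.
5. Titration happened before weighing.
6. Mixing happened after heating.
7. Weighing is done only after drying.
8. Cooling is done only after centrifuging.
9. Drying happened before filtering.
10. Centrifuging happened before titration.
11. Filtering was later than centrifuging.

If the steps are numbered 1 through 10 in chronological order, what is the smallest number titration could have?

2

Centrifuging must come before titration — 1 forced predecessor.
Nothing else is forced ahead of titration, so its earliest slot is position 1 + 1 = 2.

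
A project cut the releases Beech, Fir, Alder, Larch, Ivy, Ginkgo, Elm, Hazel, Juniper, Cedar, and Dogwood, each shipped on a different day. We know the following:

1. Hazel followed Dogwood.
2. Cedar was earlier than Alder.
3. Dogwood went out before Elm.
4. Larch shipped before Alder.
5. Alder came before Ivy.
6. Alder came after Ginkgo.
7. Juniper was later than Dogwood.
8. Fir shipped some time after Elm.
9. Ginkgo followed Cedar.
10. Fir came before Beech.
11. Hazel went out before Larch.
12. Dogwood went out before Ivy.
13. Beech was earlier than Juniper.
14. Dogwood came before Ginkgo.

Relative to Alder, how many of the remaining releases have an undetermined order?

Forced before Alder: Cedar, Dogwood, Ginkgo, Hazel, and Larch; forced after Alder: Ivy.
That leaves Beech, Elm, Fir, and Juniper with no forced order relative to Alder — 4.

4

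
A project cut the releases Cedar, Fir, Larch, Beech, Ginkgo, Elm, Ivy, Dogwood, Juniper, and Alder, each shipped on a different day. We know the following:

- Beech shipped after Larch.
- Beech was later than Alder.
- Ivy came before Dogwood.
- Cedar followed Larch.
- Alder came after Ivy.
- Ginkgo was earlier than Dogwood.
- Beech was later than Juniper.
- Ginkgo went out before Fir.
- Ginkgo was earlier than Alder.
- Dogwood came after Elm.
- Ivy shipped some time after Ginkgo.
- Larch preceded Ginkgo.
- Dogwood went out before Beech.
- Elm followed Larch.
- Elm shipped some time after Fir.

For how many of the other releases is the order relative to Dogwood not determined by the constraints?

Forced before Dogwood: Elm, Fir, Ginkgo, Ivy, and Larch; forced after Dogwood: Beech.
That leaves Alder, Cedar, and Juniper with no forced order relative to Dogwood — 3.

3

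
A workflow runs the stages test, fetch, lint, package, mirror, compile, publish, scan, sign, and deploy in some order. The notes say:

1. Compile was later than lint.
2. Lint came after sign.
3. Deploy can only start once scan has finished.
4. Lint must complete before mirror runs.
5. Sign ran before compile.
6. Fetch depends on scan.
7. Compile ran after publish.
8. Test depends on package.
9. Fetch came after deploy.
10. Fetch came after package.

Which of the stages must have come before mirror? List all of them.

Directly stated before mirror: lint.
Sign reaches mirror via sign → lint → mirror.
No chain forces compile (or any of the others) ahead of mirror.

lint, sign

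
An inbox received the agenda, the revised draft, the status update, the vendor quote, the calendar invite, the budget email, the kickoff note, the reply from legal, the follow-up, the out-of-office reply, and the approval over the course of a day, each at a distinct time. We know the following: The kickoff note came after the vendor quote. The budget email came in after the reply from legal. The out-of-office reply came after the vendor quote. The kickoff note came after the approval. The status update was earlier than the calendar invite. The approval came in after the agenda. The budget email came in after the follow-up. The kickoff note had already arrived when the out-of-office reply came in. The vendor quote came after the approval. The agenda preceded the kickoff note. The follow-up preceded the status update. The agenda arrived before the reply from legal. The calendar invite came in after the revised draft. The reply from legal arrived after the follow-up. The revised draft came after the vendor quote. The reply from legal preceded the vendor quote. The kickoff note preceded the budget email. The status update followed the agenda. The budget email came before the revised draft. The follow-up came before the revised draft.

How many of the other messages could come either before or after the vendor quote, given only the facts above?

1

Forced before the vendor quote: the agenda, the approval, the follow-up, and the reply from legal; forced after the vendor quote: the budget email, the calendar invite, the kickoff note, the out-of-office reply, and the revised draft.
That leaves the status update with no forced order relative to the vendor quote — 1.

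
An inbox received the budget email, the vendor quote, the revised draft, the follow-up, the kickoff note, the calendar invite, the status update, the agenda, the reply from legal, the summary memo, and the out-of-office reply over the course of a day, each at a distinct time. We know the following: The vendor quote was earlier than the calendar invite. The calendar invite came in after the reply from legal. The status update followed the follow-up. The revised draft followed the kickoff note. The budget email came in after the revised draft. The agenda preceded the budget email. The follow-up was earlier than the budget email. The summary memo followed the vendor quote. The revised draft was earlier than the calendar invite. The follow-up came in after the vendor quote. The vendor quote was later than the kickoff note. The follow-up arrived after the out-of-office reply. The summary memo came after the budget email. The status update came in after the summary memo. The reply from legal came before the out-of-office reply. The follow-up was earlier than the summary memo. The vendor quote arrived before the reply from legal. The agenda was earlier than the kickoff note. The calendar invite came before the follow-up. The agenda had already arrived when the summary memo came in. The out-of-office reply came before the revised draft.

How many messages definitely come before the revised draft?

5

Directly stated before the revised draft: the kickoff note and the out-of-office reply.
The agenda reaches the revised draft via the agenda → the kickoff note → the revised draft.
The reply from legal reaches the revised draft via the reply from legal → the out-of-office reply → the revised draft.
The vendor quote reaches the revised draft via the vendor quote → the reply from legal → the out-of-office reply → the revised draft.
No chain forces the follow-up (or any of the others) ahead of the revised draft.
That's the agenda, the kickoff note, the out-of-office reply, the reply from legal, and the vendor quote — 5 in all.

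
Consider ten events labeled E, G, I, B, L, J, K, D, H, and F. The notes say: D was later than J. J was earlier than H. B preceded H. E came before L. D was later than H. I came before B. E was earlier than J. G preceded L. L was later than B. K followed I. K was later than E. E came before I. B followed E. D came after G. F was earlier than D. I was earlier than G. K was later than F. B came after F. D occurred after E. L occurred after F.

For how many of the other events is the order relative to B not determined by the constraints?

Forced before B: E, F, and I; forced after B: D, H, and L.
That leaves G, J, and K with no forced order relative to B — 3.

3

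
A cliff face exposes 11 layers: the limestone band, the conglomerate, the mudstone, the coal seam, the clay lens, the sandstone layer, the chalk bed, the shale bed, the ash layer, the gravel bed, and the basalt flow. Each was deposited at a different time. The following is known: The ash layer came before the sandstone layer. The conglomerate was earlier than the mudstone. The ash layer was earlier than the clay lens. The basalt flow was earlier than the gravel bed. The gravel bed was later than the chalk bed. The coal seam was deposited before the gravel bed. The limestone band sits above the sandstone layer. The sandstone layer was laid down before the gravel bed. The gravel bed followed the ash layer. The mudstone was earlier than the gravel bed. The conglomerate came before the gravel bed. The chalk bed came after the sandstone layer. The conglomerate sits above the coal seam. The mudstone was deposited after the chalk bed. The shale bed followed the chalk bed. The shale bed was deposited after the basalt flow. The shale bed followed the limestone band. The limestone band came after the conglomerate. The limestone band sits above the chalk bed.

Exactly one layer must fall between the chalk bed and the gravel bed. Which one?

Tracing the constraints gives the chalk bed → the mudstone → the gravel bed, so the mudstone sits after the chalk bed and before the gravel bed.
No other layer is forced both after the chalk bed and before the gravel bed.

the mudstone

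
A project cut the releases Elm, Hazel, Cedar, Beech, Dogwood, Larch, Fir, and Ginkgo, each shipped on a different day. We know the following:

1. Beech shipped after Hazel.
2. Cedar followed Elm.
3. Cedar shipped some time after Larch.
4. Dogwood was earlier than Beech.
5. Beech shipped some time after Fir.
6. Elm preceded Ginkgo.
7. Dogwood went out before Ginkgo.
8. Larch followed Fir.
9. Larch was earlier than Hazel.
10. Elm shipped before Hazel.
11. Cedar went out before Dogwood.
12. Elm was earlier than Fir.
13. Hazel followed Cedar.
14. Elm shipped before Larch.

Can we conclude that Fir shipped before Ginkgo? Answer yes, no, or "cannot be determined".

Chain the constraints: Fir → Larch → Cedar → Dogwood → Ginkgo. Each link is directly stated, so Fir comes before Ginkgo.

yes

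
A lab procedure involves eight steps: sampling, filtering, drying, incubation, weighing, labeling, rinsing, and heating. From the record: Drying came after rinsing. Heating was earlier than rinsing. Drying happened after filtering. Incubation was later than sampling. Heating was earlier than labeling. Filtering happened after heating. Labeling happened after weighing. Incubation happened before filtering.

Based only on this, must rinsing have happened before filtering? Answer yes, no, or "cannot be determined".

No chain of stated constraints runs from rinsing to filtering, and none runs from filtering to rinsing either.
So the relative order of rinsing and filtering is not fixed by the given facts.

cannot be determined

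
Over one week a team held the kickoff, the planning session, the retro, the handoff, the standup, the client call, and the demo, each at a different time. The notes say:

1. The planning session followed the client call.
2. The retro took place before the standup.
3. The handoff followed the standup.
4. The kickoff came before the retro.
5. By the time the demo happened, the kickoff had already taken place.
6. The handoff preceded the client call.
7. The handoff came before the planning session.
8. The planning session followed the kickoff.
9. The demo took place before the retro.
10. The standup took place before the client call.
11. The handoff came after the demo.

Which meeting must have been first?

the kickoff

The kickoff has a chain of constraints placing it before every other meeting, so the kickoff must be first.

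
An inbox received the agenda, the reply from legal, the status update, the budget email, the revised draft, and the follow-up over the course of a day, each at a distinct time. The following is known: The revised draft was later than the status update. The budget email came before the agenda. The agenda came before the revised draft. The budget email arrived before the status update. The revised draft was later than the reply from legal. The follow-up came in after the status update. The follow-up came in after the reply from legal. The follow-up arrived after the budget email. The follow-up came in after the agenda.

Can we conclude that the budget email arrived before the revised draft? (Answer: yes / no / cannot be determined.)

yes

Chain the constraints: the budget email → the status update → the revised draft. Each link is directly stated, so the budget email comes before the revised draft.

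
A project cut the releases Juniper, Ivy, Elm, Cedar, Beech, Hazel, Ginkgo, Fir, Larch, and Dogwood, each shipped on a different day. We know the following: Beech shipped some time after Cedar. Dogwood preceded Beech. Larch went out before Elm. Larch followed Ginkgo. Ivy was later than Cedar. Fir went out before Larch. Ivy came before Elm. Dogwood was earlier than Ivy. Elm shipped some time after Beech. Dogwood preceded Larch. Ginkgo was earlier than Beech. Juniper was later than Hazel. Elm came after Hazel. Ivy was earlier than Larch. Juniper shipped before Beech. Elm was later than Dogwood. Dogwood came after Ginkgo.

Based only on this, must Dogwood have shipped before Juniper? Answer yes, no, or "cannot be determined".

cannot be determined

No chain of stated constraints runs from Dogwood to Juniper, and none runs from Juniper to Dogwood either.
So the relative order of Dogwood and Juniper is not fixed by the given facts.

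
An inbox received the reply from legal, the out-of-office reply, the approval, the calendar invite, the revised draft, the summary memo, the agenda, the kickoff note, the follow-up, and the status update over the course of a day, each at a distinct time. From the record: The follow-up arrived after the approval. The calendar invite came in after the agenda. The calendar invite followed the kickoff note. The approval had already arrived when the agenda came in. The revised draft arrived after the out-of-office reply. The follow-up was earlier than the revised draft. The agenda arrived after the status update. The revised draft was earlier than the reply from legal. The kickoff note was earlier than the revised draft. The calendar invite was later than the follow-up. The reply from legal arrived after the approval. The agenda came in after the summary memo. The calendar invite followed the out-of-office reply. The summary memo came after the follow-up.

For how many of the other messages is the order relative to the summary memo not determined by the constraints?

5

Forced before the summary memo: the approval and the follow-up; forced after the summary memo: the agenda and the calendar invite.
That leaves the kickoff note, the out-of-office reply, the reply from legal, the revised draft, and the status update with no forced order relative to the summary memo — 5.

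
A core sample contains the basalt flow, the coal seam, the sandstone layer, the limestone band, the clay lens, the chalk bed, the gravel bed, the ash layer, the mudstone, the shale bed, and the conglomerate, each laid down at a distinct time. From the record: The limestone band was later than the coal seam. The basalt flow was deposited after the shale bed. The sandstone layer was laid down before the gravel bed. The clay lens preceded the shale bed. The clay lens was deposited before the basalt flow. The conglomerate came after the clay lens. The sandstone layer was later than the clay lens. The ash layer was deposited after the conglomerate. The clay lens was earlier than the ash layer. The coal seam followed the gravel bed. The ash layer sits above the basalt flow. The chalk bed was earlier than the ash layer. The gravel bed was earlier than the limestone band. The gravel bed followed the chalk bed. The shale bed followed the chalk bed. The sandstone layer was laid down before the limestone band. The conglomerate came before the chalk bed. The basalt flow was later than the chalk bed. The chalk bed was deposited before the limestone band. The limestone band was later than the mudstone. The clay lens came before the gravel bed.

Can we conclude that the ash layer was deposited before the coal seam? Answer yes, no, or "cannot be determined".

No chain of stated constraints runs from the ash layer to the coal seam, and none runs from the coal seam to the ash layer either.
So the relative order of the ash layer and the coal seam is not fixed by the given facts.

cannot be determined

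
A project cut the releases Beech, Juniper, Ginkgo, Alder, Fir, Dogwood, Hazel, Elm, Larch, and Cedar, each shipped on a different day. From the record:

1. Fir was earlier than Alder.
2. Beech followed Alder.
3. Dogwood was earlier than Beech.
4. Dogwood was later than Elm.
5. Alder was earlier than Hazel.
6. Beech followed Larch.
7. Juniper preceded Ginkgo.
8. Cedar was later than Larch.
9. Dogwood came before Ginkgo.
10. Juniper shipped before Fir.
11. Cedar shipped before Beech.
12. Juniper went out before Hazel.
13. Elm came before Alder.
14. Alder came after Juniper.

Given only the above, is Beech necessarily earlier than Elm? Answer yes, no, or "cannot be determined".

Tracing the constraints gives Elm → Dogwood → Beech, so Elm must come before Beech.
That means Beech cannot be before Elm.

no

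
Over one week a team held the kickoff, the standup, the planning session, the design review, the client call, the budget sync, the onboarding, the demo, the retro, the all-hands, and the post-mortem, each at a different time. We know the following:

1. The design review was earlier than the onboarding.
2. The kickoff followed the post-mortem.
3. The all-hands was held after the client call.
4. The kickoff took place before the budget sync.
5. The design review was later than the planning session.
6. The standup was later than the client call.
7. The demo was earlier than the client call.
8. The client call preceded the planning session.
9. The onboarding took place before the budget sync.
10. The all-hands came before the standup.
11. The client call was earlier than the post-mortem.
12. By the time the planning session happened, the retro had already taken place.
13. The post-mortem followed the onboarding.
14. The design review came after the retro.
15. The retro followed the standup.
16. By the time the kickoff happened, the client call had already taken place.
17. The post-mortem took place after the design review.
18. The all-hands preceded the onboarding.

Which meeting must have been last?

the budget sync

Every other meeting has a chain of constraints placing it before the budget sync, so the budget sync is last.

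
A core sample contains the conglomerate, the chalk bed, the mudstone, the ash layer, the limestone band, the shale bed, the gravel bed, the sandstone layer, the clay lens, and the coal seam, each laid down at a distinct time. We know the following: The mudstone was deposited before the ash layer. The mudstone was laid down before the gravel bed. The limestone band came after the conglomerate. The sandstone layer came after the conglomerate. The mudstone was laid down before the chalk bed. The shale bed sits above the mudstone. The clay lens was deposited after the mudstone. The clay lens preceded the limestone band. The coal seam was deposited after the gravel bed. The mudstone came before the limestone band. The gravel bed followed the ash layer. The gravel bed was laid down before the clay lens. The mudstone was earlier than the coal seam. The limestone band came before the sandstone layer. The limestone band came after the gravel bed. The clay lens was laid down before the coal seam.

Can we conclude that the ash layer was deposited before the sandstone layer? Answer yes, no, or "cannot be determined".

Chain the constraints: the ash layer → the gravel bed → the limestone band → the sandstone layer. Each link is directly stated, so the ash layer comes before the sandstone layer.

yes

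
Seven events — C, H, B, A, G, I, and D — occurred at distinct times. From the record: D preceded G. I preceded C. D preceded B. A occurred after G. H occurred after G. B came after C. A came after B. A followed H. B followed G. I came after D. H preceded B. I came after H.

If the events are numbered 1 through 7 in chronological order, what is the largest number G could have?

2

G must come before A, B, C, H, and I — 5 events forced after it.
Everything else can be placed before G in some valid order, so G can sit as late as position 7 − 5 = 2.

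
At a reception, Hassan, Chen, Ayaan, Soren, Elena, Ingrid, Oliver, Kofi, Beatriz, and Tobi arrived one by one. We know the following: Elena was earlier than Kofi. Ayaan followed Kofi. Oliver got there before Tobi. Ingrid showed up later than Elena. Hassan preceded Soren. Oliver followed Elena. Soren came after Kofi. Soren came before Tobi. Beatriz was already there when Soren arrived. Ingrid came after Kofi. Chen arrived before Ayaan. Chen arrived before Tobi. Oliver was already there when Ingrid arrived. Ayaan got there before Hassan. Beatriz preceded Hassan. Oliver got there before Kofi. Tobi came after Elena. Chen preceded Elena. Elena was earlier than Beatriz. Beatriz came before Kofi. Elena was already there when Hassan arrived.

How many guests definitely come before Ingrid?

5

Directly stated before Ingrid: Elena, Kofi, and Oliver.
Beatriz reaches Ingrid via Beatriz → Kofi → Ingrid.
Chen reaches Ingrid via Chen → Elena → Ingrid.
No chain forces Soren (or any of the others) ahead of Ingrid.
That's Beatriz, Chen, Elena, Kofi, and Oliver — 5 in all.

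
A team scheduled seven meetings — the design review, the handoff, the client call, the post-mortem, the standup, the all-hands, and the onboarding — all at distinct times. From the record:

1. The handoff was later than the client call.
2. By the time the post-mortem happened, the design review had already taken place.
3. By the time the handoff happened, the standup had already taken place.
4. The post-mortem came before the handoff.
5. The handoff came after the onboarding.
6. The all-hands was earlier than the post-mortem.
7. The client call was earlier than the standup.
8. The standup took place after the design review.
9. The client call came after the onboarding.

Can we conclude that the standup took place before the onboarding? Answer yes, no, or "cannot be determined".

Tracing the constraints gives the onboarding → the client call → the standup, so the onboarding must come before the standup.
That means the standup cannot be before the onboarding.

no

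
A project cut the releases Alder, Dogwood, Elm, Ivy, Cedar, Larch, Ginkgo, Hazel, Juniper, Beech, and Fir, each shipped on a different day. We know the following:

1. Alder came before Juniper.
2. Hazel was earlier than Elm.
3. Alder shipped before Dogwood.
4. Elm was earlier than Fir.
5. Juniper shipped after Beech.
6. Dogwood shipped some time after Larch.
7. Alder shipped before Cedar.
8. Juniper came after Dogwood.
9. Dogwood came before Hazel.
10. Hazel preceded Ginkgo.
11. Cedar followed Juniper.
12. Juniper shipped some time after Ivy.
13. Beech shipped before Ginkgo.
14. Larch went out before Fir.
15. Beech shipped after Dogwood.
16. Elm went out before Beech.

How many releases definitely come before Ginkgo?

6

Directly stated before Ginkgo: Beech and Hazel.
Alder reaches Ginkgo via Alder → Dogwood → Beech → Ginkgo.
Dogwood reaches Ginkgo via Dogwood → Beech → Ginkgo.
Elm reaches Ginkgo via Elm → Beech → Ginkgo.
Likewise Larch reaches Ginkgo by chaining the stated constraints.
No chain forces Ivy (or any of the others) ahead of Ginkgo.
That's Alder, Beech, Dogwood, Elm, Hazel, and Larch — 6 in all.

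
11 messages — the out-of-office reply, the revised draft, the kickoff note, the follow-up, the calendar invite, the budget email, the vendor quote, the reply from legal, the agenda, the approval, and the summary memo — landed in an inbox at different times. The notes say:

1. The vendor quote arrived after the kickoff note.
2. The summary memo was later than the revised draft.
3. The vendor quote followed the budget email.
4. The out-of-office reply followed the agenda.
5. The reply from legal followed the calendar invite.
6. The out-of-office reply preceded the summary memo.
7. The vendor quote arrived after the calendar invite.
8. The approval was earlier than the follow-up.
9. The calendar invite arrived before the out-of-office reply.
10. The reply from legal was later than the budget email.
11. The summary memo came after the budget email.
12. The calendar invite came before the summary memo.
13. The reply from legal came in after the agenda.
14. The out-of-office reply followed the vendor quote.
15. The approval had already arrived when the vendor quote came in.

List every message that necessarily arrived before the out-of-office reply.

the agenda, the approval, the budget email, the calendar invite, the kickoff note, the vendor quote

Directly stated before the out-of-office reply: the agenda, the calendar invite, and the vendor quote.
The approval reaches the out-of-office reply via the approval → the vendor quote → the out-of-office reply.
The budget email reaches the out-of-office reply via the budget email → the vendor quote → the out-of-office reply.
The kickoff note reaches the out-of-office reply via the kickoff note → the vendor quote → the out-of-office reply.
No chain forces the reply from legal (or any of the others) ahead of the out-of-office reply.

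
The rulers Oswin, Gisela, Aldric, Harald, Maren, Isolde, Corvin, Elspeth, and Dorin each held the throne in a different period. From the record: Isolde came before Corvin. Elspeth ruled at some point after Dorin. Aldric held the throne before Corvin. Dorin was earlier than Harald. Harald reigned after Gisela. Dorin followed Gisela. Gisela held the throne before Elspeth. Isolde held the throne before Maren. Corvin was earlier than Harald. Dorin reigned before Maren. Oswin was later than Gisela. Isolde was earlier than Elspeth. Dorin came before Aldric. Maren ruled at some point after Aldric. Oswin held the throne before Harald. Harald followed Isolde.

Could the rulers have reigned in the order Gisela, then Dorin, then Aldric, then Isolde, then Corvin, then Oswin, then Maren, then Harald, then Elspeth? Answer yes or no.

Check each stated constraint against the proposed order — e.g. Gisela is ahead of Harald; Gisela is ahead of Elspeth. Every pair is in the required order; nothing is violated.

yes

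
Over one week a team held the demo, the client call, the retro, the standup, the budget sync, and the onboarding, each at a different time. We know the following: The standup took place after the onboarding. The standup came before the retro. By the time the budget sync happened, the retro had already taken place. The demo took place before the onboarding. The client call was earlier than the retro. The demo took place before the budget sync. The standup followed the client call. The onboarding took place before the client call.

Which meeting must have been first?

The demo has a chain of constraints placing it before every other meeting, so the demo must be first.

the demo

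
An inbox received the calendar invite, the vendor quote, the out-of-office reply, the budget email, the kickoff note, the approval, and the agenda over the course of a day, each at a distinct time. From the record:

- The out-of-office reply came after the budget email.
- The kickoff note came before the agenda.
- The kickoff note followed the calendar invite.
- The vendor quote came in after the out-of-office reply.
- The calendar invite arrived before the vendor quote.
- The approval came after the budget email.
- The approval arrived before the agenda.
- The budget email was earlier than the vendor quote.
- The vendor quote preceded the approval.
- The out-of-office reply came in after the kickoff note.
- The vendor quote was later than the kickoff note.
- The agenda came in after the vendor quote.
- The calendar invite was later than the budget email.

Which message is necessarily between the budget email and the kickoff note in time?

the calendar invite

Tracing the constraints gives the budget email → the calendar invite → the kickoff note, so the calendar invite sits after the budget email and before the kickoff note.
No other message is forced both after the budget email and before the kickoff note.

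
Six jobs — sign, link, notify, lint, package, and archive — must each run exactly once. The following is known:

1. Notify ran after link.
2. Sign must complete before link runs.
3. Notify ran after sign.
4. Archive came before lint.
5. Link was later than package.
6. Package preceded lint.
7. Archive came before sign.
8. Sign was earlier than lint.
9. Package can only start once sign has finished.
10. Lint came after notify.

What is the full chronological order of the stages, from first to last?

The constraints fix every adjacent pair, so only one ordering works:
archive → sign → package → link → notify → lint.

archive, sign, package, link, notify, lint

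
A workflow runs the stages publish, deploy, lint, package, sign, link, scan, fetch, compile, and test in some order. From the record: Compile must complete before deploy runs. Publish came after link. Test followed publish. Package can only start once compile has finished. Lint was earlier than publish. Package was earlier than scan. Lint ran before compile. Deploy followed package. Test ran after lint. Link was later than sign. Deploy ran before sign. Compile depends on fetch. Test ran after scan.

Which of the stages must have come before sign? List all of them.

Directly stated before sign: deploy.
Compile reaches sign via compile → deploy → sign.
Fetch reaches sign via fetch → compile → deploy → sign.
Lint reaches sign via lint → compile → deploy → sign.
Likewise package reaches sign by chaining the stated constraints.

compile, deploy, fetch, lint, package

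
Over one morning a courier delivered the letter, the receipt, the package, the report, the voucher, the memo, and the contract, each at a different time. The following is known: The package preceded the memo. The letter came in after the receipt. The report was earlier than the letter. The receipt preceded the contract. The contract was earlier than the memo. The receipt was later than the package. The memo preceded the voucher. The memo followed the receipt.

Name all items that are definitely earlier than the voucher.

Directly stated before the voucher: the memo.
The contract reaches the voucher via the contract → the memo → the voucher.
The package reaches the voucher via the package → the memo → the voucher.
The receipt reaches the voucher via the receipt → the memo → the voucher.

the contract, the memo, the package, the receipt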